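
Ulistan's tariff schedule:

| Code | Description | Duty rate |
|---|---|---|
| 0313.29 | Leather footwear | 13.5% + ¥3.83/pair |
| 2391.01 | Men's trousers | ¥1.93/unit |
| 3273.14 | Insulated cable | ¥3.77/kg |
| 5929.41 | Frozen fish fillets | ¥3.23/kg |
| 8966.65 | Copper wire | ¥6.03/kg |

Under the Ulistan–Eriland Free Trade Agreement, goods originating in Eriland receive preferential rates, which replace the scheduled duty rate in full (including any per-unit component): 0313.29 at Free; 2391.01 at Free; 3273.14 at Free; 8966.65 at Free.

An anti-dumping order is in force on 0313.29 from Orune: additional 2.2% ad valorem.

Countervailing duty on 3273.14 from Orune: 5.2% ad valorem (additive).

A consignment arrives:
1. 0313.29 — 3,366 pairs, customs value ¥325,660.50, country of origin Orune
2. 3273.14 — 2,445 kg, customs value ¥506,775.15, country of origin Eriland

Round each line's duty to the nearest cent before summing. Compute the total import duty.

¥64,020.48

Line 1 (0313.29, Orune, 3,366 pairs, ¥325,660.50):
Base rate for 0313.29 is 13.5% + ¥3.83/pair.
0313.29 has an FTA preferential rate, but origin Orune is not Eriland; base rate stands.
Additional duty on 0313.29 from Orune: +2.2%. Applied ad valorem rate: 13.5% + 2.2% = 15.7%.
Duty = ¥325,660.50 × 15.7% + 3,366 × ¥3.83 = ¥64,020.48.
Line 2 (3273.14, Eriland, 2,445 kg, ¥506,775.15):
Base rate for 3273.14 is ¥3.77/kg.
Origin Eriland qualifies under the Ulistan–Eriland agreement and 3273.14 is covered: preferential rate Free applies instead.
The additional-duty order on 3273.14 targets Orune, not Eriland; it does not apply.
Duty = ¥506,775.15 × 0% = ¥0.00.
Total = ¥64,020.48 + ¥0.00 = ¥64,020.48.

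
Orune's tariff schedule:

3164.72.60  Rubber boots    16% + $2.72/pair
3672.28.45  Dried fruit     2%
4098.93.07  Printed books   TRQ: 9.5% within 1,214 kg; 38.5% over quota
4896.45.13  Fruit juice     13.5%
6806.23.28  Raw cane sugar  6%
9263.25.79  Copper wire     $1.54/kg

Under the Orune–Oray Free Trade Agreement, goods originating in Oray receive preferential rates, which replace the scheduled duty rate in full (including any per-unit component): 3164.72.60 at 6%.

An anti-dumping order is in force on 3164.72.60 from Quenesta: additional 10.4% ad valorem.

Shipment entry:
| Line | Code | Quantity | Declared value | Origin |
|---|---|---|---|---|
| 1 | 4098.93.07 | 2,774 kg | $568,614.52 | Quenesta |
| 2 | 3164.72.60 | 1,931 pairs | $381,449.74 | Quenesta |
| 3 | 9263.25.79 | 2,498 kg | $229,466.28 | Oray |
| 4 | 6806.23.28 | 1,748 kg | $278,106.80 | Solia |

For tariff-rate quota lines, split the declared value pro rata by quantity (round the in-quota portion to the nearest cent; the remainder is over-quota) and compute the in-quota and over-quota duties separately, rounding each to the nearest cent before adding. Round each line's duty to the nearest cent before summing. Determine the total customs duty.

$273,239.71

Line 1 (4098.93.07, Quenesta, 2,774 kg, $568,614.52):
Code 4098.93.07 is under a tariff-rate quota (threshold 1,214 kg). In-quota: 1,214 kg at 9.5%; over-quota: 1,560 kg at 38.5%.
Pro-rata value split: in-quota = $568,614.52 × 1,214/2,774 = $248,845.72; over-quota = $568,614.52 − $248,845.72 = $319,768.80.
In-quota duty = $248,845.72 × 9.5% = $23,640.34. Over-quota duty = $319,768.80 × 38.5% = $123,110.99.
Line duty = $23,640.34 + $123,110.99 = $146,751.33.
Line 2 (3164.72.60, Quenesta, 1,931 pairs, $381,449.74):
Base rate for 3164.72.60 is 16% + $2.72/pair.
3164.72.60 has an FTA preferential rate, but origin Quenesta is not Oray; base rate stands.
Additional duty on 3164.72.60 from Quenesta: +10.4%. Applied ad valorem rate: 16% + 10.4% = 26.4%.
Duty = $381,449.74 × 26.4% + 1,931 × $2.72 = $105,955.05.
Line 3 (9263.25.79, Oray, 2,498 kg, $229,466.28):
Base rate for 9263.25.79 is $1.54/kg.
Origin Oray is the FTA partner but 9263.25.79 is not on the preference list; base rate stands.
Duty = 2,498 × $1.54 = $3,846.92.
Line 4 (6806.23.28, Solia, 1,748 kg, $278,106.80):
Base rate for 6806.23.28 is 6%.
Duty = $278,106.80 × 6% = $16,686.41.
Total = $146,751.33 + $105,955.05 + $3,846.92 + $16,686.41 = $273,239.71.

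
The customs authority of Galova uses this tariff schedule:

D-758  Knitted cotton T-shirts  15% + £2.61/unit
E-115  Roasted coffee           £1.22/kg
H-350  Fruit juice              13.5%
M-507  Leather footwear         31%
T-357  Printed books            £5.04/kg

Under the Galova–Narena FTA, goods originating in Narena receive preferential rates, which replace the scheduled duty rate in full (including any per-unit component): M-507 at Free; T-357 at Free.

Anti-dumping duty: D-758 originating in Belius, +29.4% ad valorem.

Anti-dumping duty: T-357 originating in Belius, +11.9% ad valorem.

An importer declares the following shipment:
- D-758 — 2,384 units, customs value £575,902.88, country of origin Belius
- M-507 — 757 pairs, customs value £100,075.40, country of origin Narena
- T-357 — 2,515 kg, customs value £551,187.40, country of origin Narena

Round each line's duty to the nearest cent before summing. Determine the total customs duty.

Line 1 (D-758, Belius, 2,384 units, £575,902.88):
Base rate for D-758 is 15% + £2.61/unit.
Additional duty on D-758 from Belius: +29.4%. Applied ad valorem rate: 15% + 29.4% = 44.4%.
Duty = £575,902.88 × 44.4% + 2,384 × £2.61 = £261,923.12.
Line 2 (M-507, Narena, 757 pairs, £100,075.40):
Base rate for M-507 is 31%.
Origin Narena qualifies under the Galova–Narena agreement and M-507 is covered: preferential rate Free applies instead.
Duty = £100,075.40 × 0% = £0.00.
Line 3 (T-357, Narena, 2,515 kg, £551,187.40):
Base rate for T-357 is £5.04/kg.
Origin Narena qualifies under the Galova–Narena agreement and T-357 is covered: preferential rate Free applies instead.
The additional-duty order on T-357 targets Belius, not Narena; it does not apply.
Duty = £551,187.40 × 0% = £0.00.
Total = £261,923.12 + £0.00 + £0.00 = £261,923.12.

£261,923.12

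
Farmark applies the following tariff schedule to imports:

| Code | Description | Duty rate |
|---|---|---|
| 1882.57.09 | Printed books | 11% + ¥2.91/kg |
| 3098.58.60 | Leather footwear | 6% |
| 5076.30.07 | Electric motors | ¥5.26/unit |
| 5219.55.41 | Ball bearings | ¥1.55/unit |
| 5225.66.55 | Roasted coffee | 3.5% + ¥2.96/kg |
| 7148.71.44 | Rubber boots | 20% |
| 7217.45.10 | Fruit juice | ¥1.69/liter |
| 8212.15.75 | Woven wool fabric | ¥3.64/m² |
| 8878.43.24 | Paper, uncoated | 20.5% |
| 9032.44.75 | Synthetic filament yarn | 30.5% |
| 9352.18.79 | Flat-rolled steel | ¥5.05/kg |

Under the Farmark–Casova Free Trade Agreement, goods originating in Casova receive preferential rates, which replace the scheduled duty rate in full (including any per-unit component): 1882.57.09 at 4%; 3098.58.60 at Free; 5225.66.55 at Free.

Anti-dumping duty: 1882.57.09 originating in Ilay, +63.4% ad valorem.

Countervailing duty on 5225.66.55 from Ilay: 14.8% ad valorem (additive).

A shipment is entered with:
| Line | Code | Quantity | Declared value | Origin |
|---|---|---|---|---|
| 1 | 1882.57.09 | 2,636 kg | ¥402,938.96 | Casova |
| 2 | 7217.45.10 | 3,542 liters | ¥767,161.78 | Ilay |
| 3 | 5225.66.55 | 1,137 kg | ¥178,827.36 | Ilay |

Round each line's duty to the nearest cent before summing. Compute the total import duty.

¥58,194.47

Line 1 (1882.57.09, Casova, 2,636 kg, ¥402,938.96):
Base rate for 1882.57.09 is 11% + ¥2.91/kg.
Origin Casova qualifies under the Farmark–Casova agreement and 1882.57.09 is covered: preferential rate 4% applies instead.
The additional-duty order on 1882.57.09 targets Ilay, not Casova; it does not apply.
Duty = ¥402,938.96 × 4% = ¥16,117.56.
Line 2 (7217.45.10, Ilay, 3,542 liters, ¥767,161.78):
Base rate for 7217.45.10 is ¥1.69/liter.
Duty = 3,542 × ¥1.69 = ¥5,985.98.
Line 3 (5225.66.55, Ilay, 1,137 kg, ¥178,827.36):
Base rate for 5225.66.55 is 3.5% + ¥2.96/kg.
5225.66.55 has an FTA preferential rate, but origin Ilay is not Casova; base rate stands.
Additional duty on 5225.66.55 from Ilay: +14.8%. Applied ad valorem rate: 3.5% + 14.8% = 18.3%.
Duty = ¥178,827.36 × 18.3% + 1,137 × ¥2.96 = ¥36,090.93.
Total = ¥16,117.56 + ¥5,985.98 + ¥36,090.93 = ¥58,194.47.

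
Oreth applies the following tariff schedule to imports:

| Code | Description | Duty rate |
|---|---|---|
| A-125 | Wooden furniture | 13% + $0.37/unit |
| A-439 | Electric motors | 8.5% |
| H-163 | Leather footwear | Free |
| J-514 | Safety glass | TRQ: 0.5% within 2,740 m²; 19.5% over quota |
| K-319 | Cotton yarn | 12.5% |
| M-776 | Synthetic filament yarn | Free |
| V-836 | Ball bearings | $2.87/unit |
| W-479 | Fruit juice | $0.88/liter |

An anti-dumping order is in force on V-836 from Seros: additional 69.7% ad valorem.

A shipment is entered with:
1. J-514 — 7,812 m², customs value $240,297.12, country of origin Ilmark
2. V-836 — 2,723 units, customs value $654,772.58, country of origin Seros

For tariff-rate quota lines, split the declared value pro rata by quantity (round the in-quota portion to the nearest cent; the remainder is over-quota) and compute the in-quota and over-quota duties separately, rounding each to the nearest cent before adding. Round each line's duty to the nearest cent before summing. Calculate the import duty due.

Line 1 (J-514, Ilmark, 7,812 m², $240,297.12):
Code J-514 is under a tariff-rate quota (threshold 2,740 m²). In-quota: 2,740 m² at 0.5%; over-quota: 5,072 m² at 19.5%.
Pro-rata value split: in-quota = $240,297.12 × 2,740/7,812 = $84,282.40; over-quota = $240,297.12 − $84,282.40 = $156,014.72.
In-quota duty = $84,282.40 × 0.5% = $421.41. Over-quota duty = $156,014.72 × 19.5% = $30,422.87.
Line duty = $421.41 + $30,422.87 = $30,844.28.
Line 2 (V-836, Seros, 2,723 units, $654,772.58):
Base rate for V-836 is $2.87/unit.
Additional duty on V-836 from Seros: +69.7% ad valorem. Applied ad valorem rate = 69.7%.
Duty = $654,772.58 × 69.7% + 2,723 × $2.87 = $464,191.50.
Total = $30,844.28 + $464,191.50 = $495,035.78.

$495,035.78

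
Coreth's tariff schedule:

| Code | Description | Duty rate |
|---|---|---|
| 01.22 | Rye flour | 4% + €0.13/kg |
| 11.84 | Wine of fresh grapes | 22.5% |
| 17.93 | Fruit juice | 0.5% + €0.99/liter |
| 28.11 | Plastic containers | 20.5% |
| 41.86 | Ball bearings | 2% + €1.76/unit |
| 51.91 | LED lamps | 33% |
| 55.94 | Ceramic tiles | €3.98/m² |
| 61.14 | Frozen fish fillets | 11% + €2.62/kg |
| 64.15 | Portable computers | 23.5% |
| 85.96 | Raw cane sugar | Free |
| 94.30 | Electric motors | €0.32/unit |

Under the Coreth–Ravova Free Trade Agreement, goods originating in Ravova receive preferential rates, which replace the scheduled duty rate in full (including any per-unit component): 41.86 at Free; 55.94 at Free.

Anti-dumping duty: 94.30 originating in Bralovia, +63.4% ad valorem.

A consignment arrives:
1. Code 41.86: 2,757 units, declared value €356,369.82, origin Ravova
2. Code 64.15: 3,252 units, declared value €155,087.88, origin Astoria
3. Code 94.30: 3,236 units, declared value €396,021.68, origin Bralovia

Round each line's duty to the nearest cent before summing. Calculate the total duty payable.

€288,558.92

Line 1 (41.86, Ravova, 2,757 units, €356,369.82):
Base rate for 41.86 is 2% + €1.76/unit.
Origin Ravova qualifies under the Coreth–Ravova agreement and 41.86 is covered: preferential rate Free applies instead.
Duty = €356,369.82 × 0% = €0.00.
Line 2 (64.15, Astoria, 3,252 units, €155,087.88):
Base rate for 64.15 is 23.5%.
Duty = €155,087.88 × 23.5% = €36,445.65.
Line 3 (94.30, Bralovia, 3,236 units, €396,021.68):
Base rate for 94.30 is €0.32/unit.
Additional duty on 94.30 from Bralovia: +63.4% ad valorem. Applied ad valorem rate = 63.4%.
Duty = €396,021.68 × 63.4% + 3,236 × €0.32 = €252,113.27.
Total = €0.00 + €36,445.65 + €252,113.27 = €288,558.92.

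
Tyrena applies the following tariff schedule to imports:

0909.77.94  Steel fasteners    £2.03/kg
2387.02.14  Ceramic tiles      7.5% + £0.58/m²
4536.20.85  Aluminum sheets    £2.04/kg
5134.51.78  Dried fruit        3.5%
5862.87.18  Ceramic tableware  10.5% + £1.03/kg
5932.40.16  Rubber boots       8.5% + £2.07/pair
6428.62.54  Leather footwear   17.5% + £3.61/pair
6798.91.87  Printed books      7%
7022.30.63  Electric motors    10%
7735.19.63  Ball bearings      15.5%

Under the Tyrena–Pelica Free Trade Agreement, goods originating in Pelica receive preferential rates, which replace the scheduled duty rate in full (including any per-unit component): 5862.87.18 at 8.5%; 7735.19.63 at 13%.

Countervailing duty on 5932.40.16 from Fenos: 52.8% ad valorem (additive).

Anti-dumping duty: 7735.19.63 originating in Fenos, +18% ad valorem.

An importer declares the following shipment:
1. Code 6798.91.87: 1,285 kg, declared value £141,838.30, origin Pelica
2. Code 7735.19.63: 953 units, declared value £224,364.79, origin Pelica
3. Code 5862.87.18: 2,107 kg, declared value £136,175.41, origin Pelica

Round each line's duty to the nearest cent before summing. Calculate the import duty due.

Line 1 (6798.91.87, Pelica, 1,285 kg, £141,838.30):
Base rate for 6798.91.87 is 7%.
Origin Pelica is the FTA partner but 6798.91.87 is not on the preference list; base rate stands.
Duty = £141,838.30 × 7% = £9,928.68.
Line 2 (7735.19.63, Pelica, 953 units, £224,364.79):
Base rate for 7735.19.63 is 15.5%.
Origin Pelica qualifies under the Tyrena–Pelica agreement and 7735.19.63 is covered: preferential rate 13% applies instead.
The additional-duty order on 7735.19.63 targets Fenos, not Pelica; it does not apply.
Duty = £224,364.79 × 13% = £29,167.42.
Line 3 (5862.87.18, Pelica, 2,107 kg, £136,175.41):
Base rate for 5862.87.18 is 10.5% + £1.03/kg.
Origin Pelica qualifies under the Tyrena–Pelica agreement and 5862.87.18 is covered: preferential rate 8.5% applies instead.
Duty = £136,175.41 × 8.5% = £11,574.91.
Total = £9,928.68 + £29,167.42 + £11,574.91 = £50,671.01.

£50,671.01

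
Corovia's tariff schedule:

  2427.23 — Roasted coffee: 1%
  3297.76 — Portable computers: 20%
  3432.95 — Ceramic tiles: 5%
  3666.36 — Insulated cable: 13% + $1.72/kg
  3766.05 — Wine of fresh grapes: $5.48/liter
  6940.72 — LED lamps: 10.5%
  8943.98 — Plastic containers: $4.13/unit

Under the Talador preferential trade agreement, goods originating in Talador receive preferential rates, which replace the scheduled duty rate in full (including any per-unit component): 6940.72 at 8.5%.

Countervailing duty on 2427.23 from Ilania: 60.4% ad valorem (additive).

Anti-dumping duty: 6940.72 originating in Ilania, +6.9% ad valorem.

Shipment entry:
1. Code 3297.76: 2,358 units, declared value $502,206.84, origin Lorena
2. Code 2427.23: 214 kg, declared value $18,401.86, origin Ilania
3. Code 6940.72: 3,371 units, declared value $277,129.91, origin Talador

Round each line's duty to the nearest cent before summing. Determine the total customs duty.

$135,296.15

Line 1 (3297.76, Lorena, 2,358 units, $502,206.84):
Base rate for 3297.76 is 20%.
Duty = $502,206.84 × 20% = $100,441.37.
Line 2 (2427.23, Ilania, 214 kg, $18,401.86):
Base rate for 2427.23 is 1%.
Additional duty on 2427.23 from Ilania: +60.4%. Applied ad valorem rate: 1% + 60.4% = 61.4%.
Duty = $18,401.86 × 61.4% = $11,298.74.
Line 3 (6940.72, Talador, 3,371 units, $277,129.91):
Base rate for 6940.72 is 10.5%.
Origin Talador qualifies under the Corovia–Talador agreement and 6940.72 is covered: preferential rate 8.5% applies instead.
The additional-duty order on 6940.72 targets Ilania, not Talador; it does not apply.
Duty = $277,129.91 × 8.5% = $23,556.04.
Total = $100,441.37 + $11,298.74 + $23,556.04 = $135,296.15.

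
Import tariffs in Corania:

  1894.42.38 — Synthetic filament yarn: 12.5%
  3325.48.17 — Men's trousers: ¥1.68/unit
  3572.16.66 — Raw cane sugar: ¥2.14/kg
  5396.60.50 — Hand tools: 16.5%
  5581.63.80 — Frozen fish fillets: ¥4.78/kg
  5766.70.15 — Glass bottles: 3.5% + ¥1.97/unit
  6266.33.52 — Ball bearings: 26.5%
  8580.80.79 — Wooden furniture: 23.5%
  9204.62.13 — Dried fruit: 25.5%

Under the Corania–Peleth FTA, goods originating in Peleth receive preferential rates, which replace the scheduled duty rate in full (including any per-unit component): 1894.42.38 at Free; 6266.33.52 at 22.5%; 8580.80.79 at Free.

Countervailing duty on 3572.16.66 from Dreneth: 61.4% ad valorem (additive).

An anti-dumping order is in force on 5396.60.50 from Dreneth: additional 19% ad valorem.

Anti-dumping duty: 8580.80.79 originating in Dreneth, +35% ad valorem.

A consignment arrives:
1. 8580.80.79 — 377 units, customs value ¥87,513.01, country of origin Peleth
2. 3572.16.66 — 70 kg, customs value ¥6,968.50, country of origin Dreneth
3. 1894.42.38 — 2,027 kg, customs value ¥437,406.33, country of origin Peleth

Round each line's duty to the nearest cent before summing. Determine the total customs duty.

Line 1 (8580.80.79, Peleth, 377 units, ¥87,513.01):
Base rate for 8580.80.79 is 23.5%.
Origin Peleth qualifies under the Corania–Peleth agreement and 8580.80.79 is covered: preferential rate Free applies instead.
The additional-duty order on 8580.80.79 targets Dreneth, not Peleth; it does not apply.
Duty = ¥87,513.01 × 0% = ¥0.00.
Line 2 (3572.16.66, Dreneth, 70 kg, ¥6,968.50):
Base rate for 3572.16.66 is ¥2.14/kg.
Additional duty on 3572.16.66 from Dreneth: +61.4% ad valorem. Applied ad valorem rate = 61.4%.
Duty = ¥6,968.50 × 61.4% + 70 × ¥2.14 = ¥4,428.46.
Line 3 (1894.42.38, Peleth, 2,027 kg, ¥437,406.33):
Base rate for 1894.42.38 is 12.5%.
Origin Peleth qualifies under the Corania–Peleth agreement and 1894.42.38 is covered: preferential rate Free applies instead.
Duty = ¥437,406.33 × 0% = ¥0.00.
Total = ¥0.00 + ¥4,428.46 + ¥0.00 = ¥4,428.46.

¥4,428.46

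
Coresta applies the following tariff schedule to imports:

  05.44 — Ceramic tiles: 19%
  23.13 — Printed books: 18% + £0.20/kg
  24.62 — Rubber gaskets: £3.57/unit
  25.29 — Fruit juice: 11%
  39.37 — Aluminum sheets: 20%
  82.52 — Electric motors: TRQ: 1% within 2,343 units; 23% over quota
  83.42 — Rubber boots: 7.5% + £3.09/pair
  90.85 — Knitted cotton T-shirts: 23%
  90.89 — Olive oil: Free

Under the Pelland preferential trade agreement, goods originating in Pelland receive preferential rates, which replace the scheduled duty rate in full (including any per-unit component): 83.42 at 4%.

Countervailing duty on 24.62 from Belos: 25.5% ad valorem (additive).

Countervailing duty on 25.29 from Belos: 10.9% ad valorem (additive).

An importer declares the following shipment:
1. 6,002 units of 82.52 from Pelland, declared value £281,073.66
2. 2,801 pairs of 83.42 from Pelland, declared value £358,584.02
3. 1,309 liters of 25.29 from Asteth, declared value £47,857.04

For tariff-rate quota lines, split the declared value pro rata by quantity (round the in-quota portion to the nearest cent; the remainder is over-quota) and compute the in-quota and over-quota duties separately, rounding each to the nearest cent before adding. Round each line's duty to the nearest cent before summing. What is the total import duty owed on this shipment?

Line 1 (82.52, Pelland, 6,002 units, £281,073.66):
Code 82.52 is under a tariff-rate quota (threshold 2,343 units). In-quota: 2,343 units at 1%; over-quota: 3,659 units at 23%.
Pro-rata value split: in-quota = £281,073.66 × 2,343/6,002 = £109,722.69; over-quota = £281,073.66 − £109,722.69 = £171,350.97.
In-quota duty = £109,722.69 × 1% = £1,097.23. Over-quota duty = £171,350.97 × 23% = £39,410.72.
Line duty = £1,097.23 + £39,410.72 = £40,507.95.
Line 2 (83.42, Pelland, 2,801 pairs, £358,584.02):
Base rate for 83.42 is 7.5% + £3.09/pair.
Origin Pelland qualifies under the Coresta–Pelland agreement and 83.42 is covered: preferential rate 4% applies instead.
Duty = £358,584.02 × 4% = £14,343.36.
Line 3 (25.29, Asteth, 1,309 liters, £47,857.04):
Base rate for 25.29 is 11%.
The additional-duty order on 25.29 targets Belos, not Asteth; it does not apply.
Duty = £47,857.04 × 11% = £5,264.27.
Total = £40,507.95 + £14,343.36 + £5,264.27 = £60,115.58.

£60,115.58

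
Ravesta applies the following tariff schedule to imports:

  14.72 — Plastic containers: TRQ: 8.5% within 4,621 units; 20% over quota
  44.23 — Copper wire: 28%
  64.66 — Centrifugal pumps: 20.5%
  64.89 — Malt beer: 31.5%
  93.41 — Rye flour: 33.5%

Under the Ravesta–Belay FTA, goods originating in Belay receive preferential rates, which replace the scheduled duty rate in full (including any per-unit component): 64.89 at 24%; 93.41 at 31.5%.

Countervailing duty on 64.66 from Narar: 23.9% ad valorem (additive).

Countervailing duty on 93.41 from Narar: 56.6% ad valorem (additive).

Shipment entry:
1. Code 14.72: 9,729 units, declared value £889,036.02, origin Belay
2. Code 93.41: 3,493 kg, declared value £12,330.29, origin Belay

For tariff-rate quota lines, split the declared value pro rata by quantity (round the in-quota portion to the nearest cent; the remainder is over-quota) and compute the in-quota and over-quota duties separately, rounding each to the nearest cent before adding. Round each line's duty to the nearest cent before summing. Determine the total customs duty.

£133,130.54

Line 1 (14.72, Belay, 9,729 units, £889,036.02):
Code 14.72 is under a tariff-rate quota (threshold 4,621 units). In-quota: 4,621 units at 8.5%; over-quota: 5,108 units at 20%.
Pro-rata value split: in-quota = £889,036.02 × 4,621/9,729 = £422,266.98; over-quota = £889,036.02 − £422,266.98 = £466,769.04.
In-quota duty = £422,266.98 × 8.5% = £35,892.69. Over-quota duty = £466,769.04 × 20% = £93,353.81.
Line duty = £35,892.69 + £93,353.81 = £129,246.50.
Line 2 (93.41, Belay, 3,493 kg, £12,330.29):
Base rate for 93.41 is 33.5%.
Origin Belay qualifies under the Ravesta–Belay agreement and 93.41 is covered: preferential rate 31.5% applies instead.
The additional-duty order on 93.41 targets Narar, not Belay; it does not apply.
Duty = £12,330.29 × 31.5% = £3,884.04.
Total = £129,246.50 + £3,884.04 = £133,130.54.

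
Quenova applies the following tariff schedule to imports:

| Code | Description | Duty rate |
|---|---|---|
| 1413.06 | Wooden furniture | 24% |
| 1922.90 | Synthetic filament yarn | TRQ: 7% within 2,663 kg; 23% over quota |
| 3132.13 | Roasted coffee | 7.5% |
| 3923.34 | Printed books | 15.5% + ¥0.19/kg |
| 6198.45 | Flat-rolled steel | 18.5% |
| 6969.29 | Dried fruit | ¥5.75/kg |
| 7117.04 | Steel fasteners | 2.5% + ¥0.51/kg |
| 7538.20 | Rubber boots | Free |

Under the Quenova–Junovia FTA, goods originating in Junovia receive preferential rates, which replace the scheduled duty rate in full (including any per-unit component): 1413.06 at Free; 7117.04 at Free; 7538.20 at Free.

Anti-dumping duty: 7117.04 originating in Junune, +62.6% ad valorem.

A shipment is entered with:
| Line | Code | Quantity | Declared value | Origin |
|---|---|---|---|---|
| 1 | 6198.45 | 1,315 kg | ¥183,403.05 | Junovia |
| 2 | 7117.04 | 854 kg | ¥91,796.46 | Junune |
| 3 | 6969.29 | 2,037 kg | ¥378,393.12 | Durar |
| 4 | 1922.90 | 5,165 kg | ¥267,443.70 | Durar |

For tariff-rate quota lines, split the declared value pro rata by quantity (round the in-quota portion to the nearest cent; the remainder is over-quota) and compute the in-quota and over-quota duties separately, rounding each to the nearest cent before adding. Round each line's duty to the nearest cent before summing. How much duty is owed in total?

Line 1 (6198.45, Junovia, 1,315 kg, ¥183,403.05):
Base rate for 6198.45 is 18.5%.
Origin Junovia is the FTA partner but 6198.45 is not on the preference list; base rate stands.
Duty = ¥183,403.05 × 18.5% = ¥33,929.56.
Line 2 (7117.04, Junune, 854 kg, ¥91,796.46):
Base rate for 7117.04 is 2.5% + ¥0.51/kg.
7117.04 has an FTA preferential rate, but origin Junune is not Junovia; base rate stands.
Additional duty on 7117.04 from Junune: +62.6%. Applied ad valorem rate: 2.5% + 62.6% = 65.1%.
Duty = ¥91,796.46 × 65.1% + 854 × ¥0.51 = ¥60,195.04.
Line 3 (6969.29, Durar, 2,037 kg, ¥378,393.12):
Base rate for 6969.29 is ¥5.75/kg.
Duty = 2,037 × ¥5.75 = ¥11,712.75.
Line 4 (1922.90, Durar, 5,165 kg, ¥267,443.70):
Code 1922.90 is under a tariff-rate quota (threshold 2,663 kg). In-quota: 2,663 kg at 7%; over-quota: 2,502 kg at 23%.
Pro-rata value split: in-quota = ¥267,443.70 × 2,663/5,165 = ¥137,890.14; over-quota = ¥267,443.70 − ¥137,890.14 = ¥129,553.56.
In-quota duty = ¥137,890.14 × 7% = ¥9,652.31. Over-quota duty = ¥129,553.56 × 23% = ¥29,797.32.
Line duty = ¥9,652.31 + ¥29,797.32 = ¥39,449.63.
Total = ¥33,929.56 + ¥60,195.04 + ¥11,712.75 + ¥39,449.63 = ¥145,286.98.

¥145,286.98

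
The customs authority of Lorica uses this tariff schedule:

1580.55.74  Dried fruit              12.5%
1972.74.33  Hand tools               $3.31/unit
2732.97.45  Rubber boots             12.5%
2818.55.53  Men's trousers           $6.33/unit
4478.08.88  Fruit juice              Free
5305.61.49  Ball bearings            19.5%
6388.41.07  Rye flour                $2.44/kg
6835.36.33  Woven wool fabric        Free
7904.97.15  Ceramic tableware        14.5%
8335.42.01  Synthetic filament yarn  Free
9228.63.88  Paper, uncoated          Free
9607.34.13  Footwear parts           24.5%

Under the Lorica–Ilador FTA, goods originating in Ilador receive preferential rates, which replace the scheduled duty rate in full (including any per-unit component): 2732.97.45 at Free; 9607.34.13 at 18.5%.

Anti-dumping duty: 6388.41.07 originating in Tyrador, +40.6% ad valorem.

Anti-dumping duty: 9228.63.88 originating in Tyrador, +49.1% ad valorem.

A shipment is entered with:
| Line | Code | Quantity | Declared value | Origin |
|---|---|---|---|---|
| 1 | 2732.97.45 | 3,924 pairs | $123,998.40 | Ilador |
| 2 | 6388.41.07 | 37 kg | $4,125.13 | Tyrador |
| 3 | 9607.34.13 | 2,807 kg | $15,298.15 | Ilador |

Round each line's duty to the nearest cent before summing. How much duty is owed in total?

Line 1 (2732.97.45, Ilador, 3,924 pairs, $123,998.40):
Base rate for 2732.97.45 is 12.5%.
Origin Ilador qualifies under the Lorica–Ilador agreement and 2732.97.45 is covered: preferential rate Free applies instead.
Duty = $123,998.40 × 0% = $0.00.
Line 2 (6388.41.07, Tyrador, 37 kg, $4,125.13):
Base rate for 6388.41.07 is $2.44/kg.
Additional duty on 6388.41.07 from Tyrador: +40.6% ad valorem. Applied ad valorem rate = 40.6%.
Duty = $4,125.13 × 40.6% + 37 × $2.44 = $1,765.08.
Line 3 (9607.34.13, Ilador, 2,807 kg, $15,298.15):
Base rate for 9607.34.13 is 24.5%.
Origin Ilador qualifies under the Lorica–Ilador agreement and 9607.34.13 is covered: preferential rate 18.5% applies instead.
Duty = $15,298.15 × 18.5% = $2,830.16.
Total = $0.00 + $1,765.08 + $2,830.16 = $4,595.24.

$4,595.24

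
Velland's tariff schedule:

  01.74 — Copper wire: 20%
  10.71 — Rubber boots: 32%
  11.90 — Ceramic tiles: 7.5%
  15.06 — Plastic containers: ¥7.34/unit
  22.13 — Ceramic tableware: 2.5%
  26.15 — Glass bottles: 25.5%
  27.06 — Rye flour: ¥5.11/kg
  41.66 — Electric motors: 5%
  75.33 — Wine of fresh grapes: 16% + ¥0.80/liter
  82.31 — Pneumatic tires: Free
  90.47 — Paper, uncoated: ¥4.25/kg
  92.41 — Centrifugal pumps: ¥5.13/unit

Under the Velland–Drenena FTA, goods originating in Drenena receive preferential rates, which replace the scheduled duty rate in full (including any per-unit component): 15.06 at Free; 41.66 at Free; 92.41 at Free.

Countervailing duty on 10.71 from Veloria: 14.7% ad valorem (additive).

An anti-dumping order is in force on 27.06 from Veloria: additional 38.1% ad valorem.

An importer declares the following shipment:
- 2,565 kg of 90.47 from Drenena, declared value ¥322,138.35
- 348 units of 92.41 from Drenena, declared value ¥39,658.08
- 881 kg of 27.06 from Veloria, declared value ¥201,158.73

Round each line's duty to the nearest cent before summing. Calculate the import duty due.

Line 1 (90.47, Drenena, 2,565 kg, ¥322,138.35):
Base rate for 90.47 is ¥4.25/kg.
Origin Drenena is the FTA partner but 90.47 is not on the preference list; base rate stands.
Duty = 2,565 × ¥4.25 = ¥10,901.25.
Line 2 (92.41, Drenena, 348 units, ¥39,658.08):
Base rate for 92.41 is ¥5.13/unit.
Origin Drenena qualifies under the Velland–Drenena agreement and 92.41 is covered: preferential rate Free applies instead.
Duty = ¥39,658.08 × 0% = ¥0.00.
Line 3 (27.06, Veloria, 881 kg, ¥201,158.73):
Base rate for 27.06 is ¥5.11/kg.
Additional duty on 27.06 from Veloria: +38.1% ad valorem. Applied ad valorem rate = 38.1%.
Duty = ¥201,158.73 × 38.1% + 881 × ¥5.11 = ¥81,143.39.
Total = ¥10,901.25 + ¥0.00 + ¥81,143.39 = ¥92,044.64.

¥92,044.64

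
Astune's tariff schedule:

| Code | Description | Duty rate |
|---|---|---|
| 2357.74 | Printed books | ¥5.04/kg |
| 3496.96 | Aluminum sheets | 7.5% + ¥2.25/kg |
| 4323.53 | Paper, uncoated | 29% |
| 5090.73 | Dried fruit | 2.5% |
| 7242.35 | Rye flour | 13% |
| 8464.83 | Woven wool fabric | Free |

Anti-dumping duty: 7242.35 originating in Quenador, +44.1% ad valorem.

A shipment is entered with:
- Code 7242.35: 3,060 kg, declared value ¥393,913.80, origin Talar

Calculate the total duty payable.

¥51,208.79

Line 1 (7242.35, Talar, 3,060 kg, ¥393,913.80):
Base rate for 7242.35 is 13%.
The additional-duty order on 7242.35 targets Quenador, not Talar; it does not apply.
Duty = ¥393,913.80 × 13% = ¥51,208.79.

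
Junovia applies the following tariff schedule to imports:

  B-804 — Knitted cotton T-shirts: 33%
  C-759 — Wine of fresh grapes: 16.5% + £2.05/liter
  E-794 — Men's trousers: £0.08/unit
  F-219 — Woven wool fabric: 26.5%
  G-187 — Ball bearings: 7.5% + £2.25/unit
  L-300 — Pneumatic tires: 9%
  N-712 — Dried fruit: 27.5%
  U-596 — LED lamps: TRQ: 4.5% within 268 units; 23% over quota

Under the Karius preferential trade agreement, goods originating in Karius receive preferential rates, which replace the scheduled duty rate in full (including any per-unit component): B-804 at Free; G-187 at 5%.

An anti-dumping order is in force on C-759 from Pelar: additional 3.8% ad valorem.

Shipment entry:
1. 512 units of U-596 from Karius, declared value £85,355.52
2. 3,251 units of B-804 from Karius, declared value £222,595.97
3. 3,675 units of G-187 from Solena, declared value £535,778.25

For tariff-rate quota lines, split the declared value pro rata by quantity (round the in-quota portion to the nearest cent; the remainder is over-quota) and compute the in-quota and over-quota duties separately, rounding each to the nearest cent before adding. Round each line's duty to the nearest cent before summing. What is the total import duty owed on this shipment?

Line 1 (U-596, Karius, 512 units, £85,355.52):
Code U-596 is under a tariff-rate quota (threshold 268 units). In-quota: 268 units at 4.5%; over-quota: 244 units at 23%.
Pro-rata value split: in-quota = £85,355.52 × 268/512 = £44,678.28; over-quota = £85,355.52 − £44,678.28 = £40,677.24.
In-quota duty = £44,678.28 × 4.5% = £2,010.52. Over-quota duty = £40,677.24 × 23% = £9,355.77.
Line duty = £2,010.52 + £9,355.77 = £11,366.29.
Line 2 (B-804, Karius, 3,251 units, £222,595.97):
Base rate for B-804 is 33%.
Origin Karius qualifies under the Junovia–Karius agreement and B-804 is covered: preferential rate Free applies instead.
Duty = £222,595.97 × 0% = £0.00.
Line 3 (G-187, Solena, 3,675 units, £535,778.25):
Base rate for G-187 is 7.5% + £2.25/unit.
G-187 has an FTA preferential rate, but origin Solena is not Karius; base rate stands.
Duty = £535,778.25 × 7.5% + 3,675 × £2.25 = £48,452.12.
Total = £11,366.29 + £0.00 + £48,452.12 = £59,818.41.

£59,818.41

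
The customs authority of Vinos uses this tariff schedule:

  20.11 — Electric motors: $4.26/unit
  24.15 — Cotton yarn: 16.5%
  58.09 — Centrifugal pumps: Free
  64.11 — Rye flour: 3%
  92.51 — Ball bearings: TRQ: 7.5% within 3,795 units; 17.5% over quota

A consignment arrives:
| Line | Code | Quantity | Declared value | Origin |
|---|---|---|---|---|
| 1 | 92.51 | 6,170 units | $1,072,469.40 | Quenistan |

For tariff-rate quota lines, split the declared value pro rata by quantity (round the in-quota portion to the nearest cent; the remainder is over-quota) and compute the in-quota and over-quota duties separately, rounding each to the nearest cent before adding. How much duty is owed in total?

$121,717.46

Line 1 (92.51, Quenistan, 6,170 units, $1,072,469.40):
Code 92.51 is under a tariff-rate quota (threshold 3,795 units). In-quota: 3,795 units at 7.5%; over-quota: 2,375 units at 17.5%.
Pro-rata value split: in-quota = $1,072,469.40 × 3,795/6,170 = $659,646.90; over-quota = $1,072,469.40 − $659,646.90 = $412,822.50.
In-quota duty = $659,646.90 × 7.5% = $49,473.52. Over-quota duty = $412,822.50 × 17.5% = $72,243.94.
Line duty = $49,473.52 + $72,243.94 = $121,717.46.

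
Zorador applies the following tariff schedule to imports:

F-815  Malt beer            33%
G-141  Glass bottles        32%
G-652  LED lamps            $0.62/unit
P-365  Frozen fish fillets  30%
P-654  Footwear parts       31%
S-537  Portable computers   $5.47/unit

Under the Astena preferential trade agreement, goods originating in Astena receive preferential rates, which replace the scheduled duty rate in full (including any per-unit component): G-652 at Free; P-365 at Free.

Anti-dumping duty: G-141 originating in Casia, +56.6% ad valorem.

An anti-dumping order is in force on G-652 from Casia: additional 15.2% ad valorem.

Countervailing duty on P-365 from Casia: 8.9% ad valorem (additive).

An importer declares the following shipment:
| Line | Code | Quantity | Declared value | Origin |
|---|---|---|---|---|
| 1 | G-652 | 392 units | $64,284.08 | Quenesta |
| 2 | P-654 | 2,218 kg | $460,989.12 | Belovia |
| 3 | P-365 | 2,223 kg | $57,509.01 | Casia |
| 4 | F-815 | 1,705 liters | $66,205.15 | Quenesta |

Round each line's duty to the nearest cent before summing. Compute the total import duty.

$187,368.37

Line 1 (G-652, Quenesta, 392 units, $64,284.08):
Base rate for G-652 is $0.62/unit.
G-652 has an FTA preferential rate, but origin Quenesta is not Astena; base rate stands.
The additional-duty order on G-652 targets Casia, not Quenesta; it does not apply.
Duty = 392 × $0.62 = $243.04.
Line 2 (P-654, Belovia, 2,218 kg, $460,989.12):
Base rate for P-654 is 31%.
Duty = $460,989.12 × 31% = $142,906.63.
Line 3 (P-365, Casia, 2,223 kg, $57,509.01):
Base rate for P-365 is 30%.
P-365 has an FTA preferential rate, but origin Casia is not Astena; base rate stands.
Additional duty on P-365 from Casia: +8.9%. Applied ad valorem rate: 30% + 8.9% = 38.9%.
Duty = $57,509.01 × 38.9% = $22,371.00.
Line 4 (F-815, Quenesta, 1,705 liters, $66,205.15):
Base rate for F-815 is 33%.
Duty = $66,205.15 × 33% = $21,847.70.
Total = $243.04 + $142,906.63 + $22,371.00 + $21,847.70 = $187,368.37.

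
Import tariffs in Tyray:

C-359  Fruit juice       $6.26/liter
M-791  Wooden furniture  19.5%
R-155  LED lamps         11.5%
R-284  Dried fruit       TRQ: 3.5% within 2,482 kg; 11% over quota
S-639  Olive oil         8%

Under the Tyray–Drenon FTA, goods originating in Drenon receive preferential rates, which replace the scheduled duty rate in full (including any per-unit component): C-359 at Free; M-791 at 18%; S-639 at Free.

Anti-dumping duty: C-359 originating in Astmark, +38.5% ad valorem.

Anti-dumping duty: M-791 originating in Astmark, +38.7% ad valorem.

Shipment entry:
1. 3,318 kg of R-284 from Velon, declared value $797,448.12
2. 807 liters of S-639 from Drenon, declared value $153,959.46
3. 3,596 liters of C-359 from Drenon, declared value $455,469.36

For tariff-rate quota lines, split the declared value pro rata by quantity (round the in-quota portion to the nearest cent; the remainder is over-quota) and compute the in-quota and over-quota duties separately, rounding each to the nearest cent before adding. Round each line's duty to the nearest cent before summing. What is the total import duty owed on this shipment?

Line 1 (R-284, Velon, 3,318 kg, $797,448.12):
Code R-284 is under a tariff-rate quota (threshold 2,482 kg). In-quota: 2,482 kg at 3.5%; over-quota: 836 kg at 11%.
Pro-rata value split: in-quota = $797,448.12 × 2,482/3,318 = $596,523.88; over-quota = $797,448.12 − $596,523.88 = $200,924.24.
In-quota duty = $596,523.88 × 3.5% = $20,878.34. Over-quota duty = $200,924.24 × 11% = $22,101.67.
Line duty = $20,878.34 + $22,101.67 = $42,980.01.
Line 2 (S-639, Drenon, 807 liters, $153,959.46):
Base rate for S-639 is 8%.
Origin Drenon qualifies under the Tyray–Drenon agreement and S-639 is covered: preferential rate Free applies instead.
Duty = $153,959.46 × 0% = $0.00.
Line 3 (C-359, Drenon, 3,596 liters, $455,469.36):
Base rate for C-359 is $6.26/liter.
Origin Drenon qualifies under the Tyray–Drenon agreement and C-359 is covered: preferential rate Free applies instead.
The additional-duty order on C-359 targets Astmark, not Drenon; it does not apply.
Duty = $455,469.36 × 0% = $0.00.
Total = $42,980.01 + $0.00 + $0.00 = $42,980.01.

$42,980.01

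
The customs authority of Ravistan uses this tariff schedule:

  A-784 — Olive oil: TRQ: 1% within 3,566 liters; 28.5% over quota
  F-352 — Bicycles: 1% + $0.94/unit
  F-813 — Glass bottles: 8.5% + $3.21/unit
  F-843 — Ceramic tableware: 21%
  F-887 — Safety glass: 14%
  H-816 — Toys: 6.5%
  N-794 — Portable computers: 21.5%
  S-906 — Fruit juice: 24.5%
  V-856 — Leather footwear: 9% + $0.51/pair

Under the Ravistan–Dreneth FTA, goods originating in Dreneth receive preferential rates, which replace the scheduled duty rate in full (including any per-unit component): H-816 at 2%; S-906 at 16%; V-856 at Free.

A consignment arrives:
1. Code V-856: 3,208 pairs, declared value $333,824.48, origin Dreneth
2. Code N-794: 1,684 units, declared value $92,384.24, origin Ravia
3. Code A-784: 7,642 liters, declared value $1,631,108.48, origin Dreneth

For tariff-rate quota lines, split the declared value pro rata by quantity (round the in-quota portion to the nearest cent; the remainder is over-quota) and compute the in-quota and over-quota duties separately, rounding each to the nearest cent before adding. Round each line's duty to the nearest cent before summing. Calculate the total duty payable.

Line 1 (V-856, Dreneth, 3,208 pairs, $333,824.48):
Base rate for V-856 is 9% + $0.51/pair.
Origin Dreneth qualifies under the Ravistan–Dreneth agreement and V-856 is covered: preferential rate Free applies instead.
Duty = $333,824.48 × 0% = $0.00.
Line 2 (N-794, Ravia, 1,684 units, $92,384.24):
Base rate for N-794 is 21.5%.
Duty = $92,384.24 × 21.5% = $19,862.61.
Line 3 (A-784, Dreneth, 7,642 liters, $1,631,108.48):
Code A-784 is under a tariff-rate quota (threshold 3,566 liters). In-quota: 3,566 liters at 1%; over-quota: 4,076 liters at 28.5%.
Pro-rata value split: in-quota = $1,631,108.48 × 3,566/7,642 = $761,127.04; over-quota = $1,631,108.48 − $761,127.04 = $869,981.44.
In-quota duty = $761,127.04 × 1% = $7,611.27. Over-quota duty = $869,981.44 × 28.5% = $247,944.71.
Line duty = $7,611.27 + $247,944.71 = $255,555.98.
Total = $0.00 + $19,862.61 + $255,555.98 = $275,418.59.

$275,418.59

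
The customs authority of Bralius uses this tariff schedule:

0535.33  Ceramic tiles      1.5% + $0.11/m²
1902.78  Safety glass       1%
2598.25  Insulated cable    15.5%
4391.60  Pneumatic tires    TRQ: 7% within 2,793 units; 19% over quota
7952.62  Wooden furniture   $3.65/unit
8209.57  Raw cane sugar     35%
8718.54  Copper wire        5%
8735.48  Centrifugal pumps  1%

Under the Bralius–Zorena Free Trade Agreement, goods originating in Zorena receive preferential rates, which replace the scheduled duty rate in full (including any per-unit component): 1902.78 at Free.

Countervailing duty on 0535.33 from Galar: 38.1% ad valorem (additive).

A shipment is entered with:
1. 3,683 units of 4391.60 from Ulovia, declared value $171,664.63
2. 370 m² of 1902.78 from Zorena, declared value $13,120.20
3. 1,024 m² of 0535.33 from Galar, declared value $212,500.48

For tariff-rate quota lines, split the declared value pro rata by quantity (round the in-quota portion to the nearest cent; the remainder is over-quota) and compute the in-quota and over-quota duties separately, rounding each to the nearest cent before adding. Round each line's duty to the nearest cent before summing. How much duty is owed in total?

$101,257.30

Line 1 (4391.60, Ulovia, 3,683 units, $171,664.63):
Code 4391.60 is under a tariff-rate quota (threshold 2,793 units). In-quota: 2,793 units at 7%; over-quota: 890 units at 19%.
Pro-rata value split: in-quota = $171,664.63 × 2,793/3,683 = $130,181.73; over-quota = $171,664.63 − $130,181.73 = $41,482.90.
In-quota duty = $130,181.73 × 7% = $9,112.72. Over-quota duty = $41,482.90 × 19% = $7,881.75.
Line duty = $9,112.72 + $7,881.75 = $16,994.47.
Line 2 (1902.78, Zorena, 370 m², $13,120.20):
Base rate for 1902.78 is 1%.
Origin Zorena qualifies under the Bralius–Zorena agreement and 1902.78 is covered: preferential rate Free applies instead.
Duty = $13,120.20 × 0% = $0.00.
Line 3 (0535.33, Galar, 1,024 m², $212,500.48):
Base rate for 0535.33 is 1.5% + $0.11/m².
Additional duty on 0535.33 from Galar: +38.1%. Applied ad valorem rate: 1.5% + 38.1% = 39.6%.
Duty = $212,500.48 × 39.6% + 1,024 × $0.11 = $84,262.83.
Total = $16,994.47 + $0.00 + $84,262.83 = $101,257.30.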